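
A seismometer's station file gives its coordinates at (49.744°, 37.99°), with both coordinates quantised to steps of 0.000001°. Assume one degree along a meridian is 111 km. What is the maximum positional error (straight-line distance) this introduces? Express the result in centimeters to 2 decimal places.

With a 0.000001° grid the true value lies within half a step, ±0.000001°/2 = ±5e-07°, of the stored one.
North–south component: 5e-07° × 111000 = 0.0555 m.
East–west component at 49.744°: 5e-07° × 111000 × cos 49.744° ≈ 5e-07 × 71728.6 ≈ 0.0358643 m.
Worst case both components are at the extreme and orthogonal: √(0.0555² + 0.0358643²) ≈ 0.0660795 m.
That is 0.0660795 m = 6.6079 cm.

6.61 centimeters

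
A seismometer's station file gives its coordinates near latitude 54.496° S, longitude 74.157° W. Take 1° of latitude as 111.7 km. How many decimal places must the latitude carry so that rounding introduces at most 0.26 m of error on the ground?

One degree of latitude covers 111700 m.
With N decimal places the half-ulp bound is 0.5·10⁻ᴺ°, or 0.5·10⁻ᴺ × 111700 m on the ground.
Need 0.5 × 111700 × 10⁻ᴺ ≤ 0.26 → 10⁻ᴺ ≤ 4.655e-06, so N ≥ 5.33.
N = 5 would give 0.558 m (too coarse); N = 6 gives 0.0558 m ≤ 0.26 m.

6 decimal places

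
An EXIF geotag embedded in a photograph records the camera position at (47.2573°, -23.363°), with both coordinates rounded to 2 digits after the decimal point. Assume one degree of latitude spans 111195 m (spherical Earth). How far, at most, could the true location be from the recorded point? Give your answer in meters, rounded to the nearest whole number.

672 meters

Rounding to 2 decimal places leaves each coordinate within ±0.005° of the true value.
N–S: 0.005° × 111195 m/° = 555.975 m.
E–W at 47.2573°: 0.005° × 111195 × cos 47.2573° = 0.005 × 111195 × 0.6787 ≈ 377.344 m.
Worst case both components are at the extreme and orthogonal: √(555.975² + 377.344²) ≈ 671.935 m.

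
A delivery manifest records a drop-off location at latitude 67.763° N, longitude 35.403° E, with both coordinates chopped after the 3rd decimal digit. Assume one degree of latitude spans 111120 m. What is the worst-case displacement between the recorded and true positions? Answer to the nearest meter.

119 meters

Truncating at 3 decimal places can drop up to a full unit in the last place, so each coordinate may be off by as much as 0.001°.
N–S: 0.001° × 111120 m/° = 111.12 m.
East–west component at 67.763°: 0.001° × 111120 × cos 67.763° ≈ 0.001 × 42052.1 ≈ 42.0521 m.
Combining orthogonally: (111.12² + 42.0521²)^½ ≈ 118.811 m.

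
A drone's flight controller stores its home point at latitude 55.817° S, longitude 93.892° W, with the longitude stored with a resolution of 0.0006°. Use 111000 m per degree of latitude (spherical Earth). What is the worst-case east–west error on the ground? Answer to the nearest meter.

19 meters

With a 0.0006° grid the true value lies within half a step, ±0.0006°/2 = ±0.0003°, of the stored one.
Parallels shrink by cos φ, so at 55.817° a degree of longitude is 111000 × 0.5618 ≈ 62364 m.
Maximum E–W displacement: 0.0003 × 62364 = 18.7092 m.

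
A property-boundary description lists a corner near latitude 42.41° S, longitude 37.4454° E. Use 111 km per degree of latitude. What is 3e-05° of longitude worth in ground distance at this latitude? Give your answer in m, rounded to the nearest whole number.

2 m

3e-05° of longitude at 42.41° is 3e-05 × 111000 × cos 42.41° ≈ 3e-05 × 81955.5 = 2.45866 m.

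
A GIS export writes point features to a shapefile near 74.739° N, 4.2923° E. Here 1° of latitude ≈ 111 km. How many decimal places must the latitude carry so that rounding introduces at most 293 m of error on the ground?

One degree of latitude covers 111000 m.
N decimal places → at most half a unit in the last place, 0.5 × 10⁻ᴺ° = 111000/2 × 10⁻ᴺ m.
Setting 55500 × 10⁻ᴺ ≤ 293 gives 10ᴺ ≥ 189.4, i.e. N ≥ 2.28.
N = 2 would give 555 m (too coarse); N = 3 gives 55.5 m ≤ 293 m.

3 decimal places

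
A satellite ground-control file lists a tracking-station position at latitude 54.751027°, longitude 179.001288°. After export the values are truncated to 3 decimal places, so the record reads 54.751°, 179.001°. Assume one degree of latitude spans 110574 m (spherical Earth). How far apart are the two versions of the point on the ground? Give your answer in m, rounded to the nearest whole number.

19 m

The latitude changed by +0.000027° and the longitude by +0.000288°.
North–south shift: 0.000027 × 110574 = 2.9855 m.
E–W at 54.751°: 0.000288° × 110574 × cos 54.751° = 0.000288 × 110574 × 0.5771 ≈ 18.3789 m.
Distance: √(2.9855² + 18.3789²) ≈ 18.6198 m.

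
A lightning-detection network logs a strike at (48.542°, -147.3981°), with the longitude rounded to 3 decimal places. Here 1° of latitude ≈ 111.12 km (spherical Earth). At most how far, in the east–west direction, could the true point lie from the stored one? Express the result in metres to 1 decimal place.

Rounding to 3 decimal places leaves the longitude within ±0.0005° of the true value.
One degree of longitude at 48.542° is 111120 × cos 48.542° ≈ 111120 × 0.6621 = 73569.3 m.
East–west error: 0.0005° × 73569.3 m/° ≈ 36.7847 m.

36.8 metres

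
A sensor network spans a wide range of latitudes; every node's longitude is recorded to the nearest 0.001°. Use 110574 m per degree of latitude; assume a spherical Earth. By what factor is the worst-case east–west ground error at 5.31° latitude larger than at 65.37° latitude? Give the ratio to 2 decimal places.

2.39

Rounding to 3 decimal places leaves the longitude within ±0.0005° of the true value.
Error at 5.31° = 0.0005° × 110574 × cos 5.31° ≈ 55.287 × 0.9957 = 55.05 m.
At 65.37°: 0.0005° × 110574 × cos 65.37° = 0.0005 × 110574 × 0.4168 ≈ 23.041 m.
Ratio: 55.05 / 23.041 = cos 5.31° / cos 65.37° ≈ 2.3892.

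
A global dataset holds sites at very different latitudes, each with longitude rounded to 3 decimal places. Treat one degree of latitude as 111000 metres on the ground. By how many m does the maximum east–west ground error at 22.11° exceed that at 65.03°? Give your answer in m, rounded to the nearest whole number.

28 m

Rounding to 3 decimal places leaves the longitude within ±0.0005° of the true value.
Error at 22.11° = 0.0005° × 111000 × cos 22.11° ≈ 55.5 × 0.9265 = 51.419 m.
Error at 65.03° = 0.0005° × 111000 × cos 65.03° ≈ 55.5 × 0.4221 = 23.429 m.
So the lower-latitude error exceeds the higher by 51.419 − 23.429 = 27.99 m.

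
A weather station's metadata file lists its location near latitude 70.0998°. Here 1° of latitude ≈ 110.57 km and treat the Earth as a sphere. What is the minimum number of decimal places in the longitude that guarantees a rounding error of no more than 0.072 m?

At 70.0998° one degree of longitude covers 110570 × cos 70.0998° ≈ 110570 × 0.3404 ≈ 37636.1 m.
Rounding to N decimal places gives at most 0.5 × 10⁻ᴺ degrees of error, i.e. 0.5 × 10⁻ᴺ × 37636.1 m.
Setting 18818.1 × 10⁻ᴺ ≤ 0.072 gives 10ᴺ ≥ 2.614e+05, i.e. N ≥ 5.42.
At 5 places the error can reach 0.188 m, but 6 places keeps it to 0.0188 m.

6 decimal places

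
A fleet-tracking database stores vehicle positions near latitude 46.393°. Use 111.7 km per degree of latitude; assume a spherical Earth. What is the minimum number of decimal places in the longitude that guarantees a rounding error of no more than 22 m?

At 46.393° one degree of longitude covers 111700 × cos 46.393° ≈ 111700 × 0.6897 ≈ 77040.4 m.
With N decimal places the half-ulp bound is 0.5·10⁻ᴺ°, or 0.5·10⁻ᴺ × 77040.4 m on the ground.
Setting 38520.2 × 10⁻ᴺ ≤ 22 gives 10ᴺ ≥ 1751, i.e. N ≥ 3.24.
So 4 decimal places suffice (3.85 m); 3 would allow up to 38.5 m.

4 decimal places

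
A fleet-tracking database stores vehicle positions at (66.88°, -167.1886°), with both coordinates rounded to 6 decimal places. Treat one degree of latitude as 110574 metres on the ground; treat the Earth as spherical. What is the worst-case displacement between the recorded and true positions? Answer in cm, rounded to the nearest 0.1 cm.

Rounding to 6 decimal places leaves each coordinate within ±5e-07° of the true value.
North–south component: 5e-07° × 110574 = 0.055287 m.
E–W at 66.88°: 5e-07° × 110574 × cos 66.88° = 5e-07 × 110574 × 0.3927 ≈ 0.0217089 m.
Combining orthogonally: (0.055287² + 0.0217089²)^½ ≈ 0.0593964 m.
That is 0.0593964 m = 5.9396 cm.

5.9 cm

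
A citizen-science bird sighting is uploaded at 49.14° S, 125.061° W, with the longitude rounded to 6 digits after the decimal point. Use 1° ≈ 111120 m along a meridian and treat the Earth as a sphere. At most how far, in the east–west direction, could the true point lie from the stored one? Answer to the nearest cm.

4 cm

Rounding to 6 decimal places leaves the longitude within ±5e-07° of the true value.
Parallels shrink by cos φ, so at 49.14° a degree of longitude is 111120 × 0.6542 ≈ 72696.1 m.
So at most 5e-07° × 72696.1 ≈ 0.0363481 m east–west.
That is 0.0363481 m = 3.6348 cm.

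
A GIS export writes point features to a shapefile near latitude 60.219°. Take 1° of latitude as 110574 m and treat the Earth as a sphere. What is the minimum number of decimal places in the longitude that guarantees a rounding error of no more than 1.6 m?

At 60.219° one degree of longitude covers 110574 × cos 60.219° ≈ 110574 × 0.4967 ≈ 54920.6 m.
With N decimal places the half-ulp bound is 0.5·10⁻ᴺ°, or 0.5·10⁻ᴺ × 54920.6 m on the ground.
Need 0.5 × 54920.6 × 10⁻ᴺ ≤ 1.6 → 10⁻ᴺ ≤ 5.827e-05, so N ≥ 4.23.
At 4 places the error can reach 2.75 m, but 5 places keeps it to 0.275 m.

5 decimal places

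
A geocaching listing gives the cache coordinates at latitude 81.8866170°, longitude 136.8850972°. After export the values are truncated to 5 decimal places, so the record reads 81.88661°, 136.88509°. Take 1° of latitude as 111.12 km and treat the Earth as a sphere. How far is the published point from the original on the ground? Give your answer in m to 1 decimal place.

Δlat = 81.8866170 − 81.88661 = +0.0000070°; Δlon = 136.8850972 − 136.88509 = +0.0000072°.
N–S: 0.0000070° × 111120 m/° = 0.77784 m.
East–west at this latitude: 0.0000072° × 111120 × cos 81.8866° ≈ 0.0000072 × 15682.7 = 0.112915 m.
Combined displacement = (0.77784² + 0.112915²)^½ ≈ 0.785993 m.

0.8 m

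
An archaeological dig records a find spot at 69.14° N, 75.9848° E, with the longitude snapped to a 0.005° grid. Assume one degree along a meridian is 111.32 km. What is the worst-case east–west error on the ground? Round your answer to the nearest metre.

99 metres

With a 0.005° grid the true value lies within half a step, ±0.005°/2 = ±0.0025°, of the stored one.
Parallels shrink by cos φ, so at 69.14° a degree of longitude is 111320 × 0.3561 ≈ 39639.5 m.
East–west error: 0.0025° × 39639.5 m/° ≈ 99.0987 m.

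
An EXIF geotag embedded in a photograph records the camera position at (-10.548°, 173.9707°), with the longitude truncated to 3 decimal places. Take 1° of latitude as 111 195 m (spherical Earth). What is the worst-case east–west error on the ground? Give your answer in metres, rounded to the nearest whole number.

109 metres

Truncating at 3 decimal places can drop up to a full unit in the last place, so the longitude may be off by as much as 0.001°.
At latitude 10.548° a degree of longitude spans 111195 m × cos 10.548° = 111195 × 0.9831 ≈ 109316 m.
Maximum E–W displacement: 0.001 × 109316 = 109.316 m.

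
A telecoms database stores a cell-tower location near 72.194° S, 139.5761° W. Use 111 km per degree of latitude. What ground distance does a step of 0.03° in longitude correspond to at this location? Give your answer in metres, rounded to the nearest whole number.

One degree of longitude here spans 111000 × cos 72.194° = 111000 × 0.3058 ≈ 33943.2 m; 0.03° of that is 1018.3 m.

1018 metres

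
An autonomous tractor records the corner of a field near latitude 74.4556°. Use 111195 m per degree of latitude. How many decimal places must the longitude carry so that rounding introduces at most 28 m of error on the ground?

3 decimal places

At 74.4556° one degree of longitude covers 111195 × cos 74.4556° ≈ 111195 × 0.2680 ≈ 29798.6 m.
Rounding to N decimal places gives at most 0.5 × 10⁻ᴺ degrees of error, i.e. 0.5 × 10⁻ᴺ × 29798.6 m.
Need 0.5 × 29798.6 × 10⁻ᴺ ≤ 28 → 10⁻ᴺ ≤ 1.879e-03, so N ≥ 2.73.
N = 2 would give 149 m (too coarse); N = 3 gives 14.9 m ≤ 28 m.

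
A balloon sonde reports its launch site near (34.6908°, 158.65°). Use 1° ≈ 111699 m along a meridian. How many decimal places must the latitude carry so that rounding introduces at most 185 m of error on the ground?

One degree of latitude covers 111699 m.
With N decimal places the half-ulp bound is 0.5·10⁻ᴺ°, or 0.5·10⁻ᴺ × 111699 m on the ground.
Setting 55849.5 × 10⁻ᴺ ≤ 185 gives 10ᴺ ≥ 301.9, i.e. N ≥ 2.48.
So 3 decimal places suffice (55.8 m); 2 would allow up to 558 m.

3 decimal places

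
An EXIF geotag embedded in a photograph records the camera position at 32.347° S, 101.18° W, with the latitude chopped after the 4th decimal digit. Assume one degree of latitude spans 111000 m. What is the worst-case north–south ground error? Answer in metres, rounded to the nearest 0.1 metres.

11.1 metres

Truncating at 4 decimal places can drop up to a full unit in the last place, so the latitude may be off by as much as 0.0001°.
Along the meridian that is 0.0001° × 111000 m/° = 11.1 m.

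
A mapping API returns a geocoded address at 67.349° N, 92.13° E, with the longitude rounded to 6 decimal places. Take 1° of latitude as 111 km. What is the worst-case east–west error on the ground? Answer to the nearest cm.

Rounding to 6 decimal places leaves the longitude within ±5e-07° of the true value.
Parallels shrink by cos φ, so at 67.349° a degree of longitude is 111000 × 0.3851 ≈ 42748 m.
Maximum E–W displacement: 5e-07 × 42748 = 0.021374 m.
That is 0.021374 m = 2.1374 cm.

2 cm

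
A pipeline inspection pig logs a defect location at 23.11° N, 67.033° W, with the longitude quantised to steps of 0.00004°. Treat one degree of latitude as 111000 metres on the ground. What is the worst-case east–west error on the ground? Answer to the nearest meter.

With a 0.00004° grid the true value lies within half a step, ±0.00004°/2 = ±2e-05°, of the stored one.
Parallels shrink by cos φ, so at 23.11° a degree of longitude is 111000 × 0.9198 ≈ 102093 m.
East–west error: 2e-05° × 102093 m/° ≈ 2.04185 m.

2 meters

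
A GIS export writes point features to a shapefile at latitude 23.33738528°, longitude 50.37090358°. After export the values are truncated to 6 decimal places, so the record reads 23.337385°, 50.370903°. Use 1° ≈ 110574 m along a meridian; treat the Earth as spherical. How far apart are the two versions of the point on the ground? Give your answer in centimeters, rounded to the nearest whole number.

Δlat = 23.33738528 − 23.337385 = +0.00000028°; Δlon = 50.37090358 − 50.370903 = +0.00000058°.
North–south shift: 0.00000028 × 110574 = 0.0309607 m.
E–W at 23.3374°: 0.00000058° × 110574 × cos 23.3374° = 0.00000058 × 110574 × 0.9182 ≈ 0.0588861 m.
Distance: √(0.0309607² + 0.0588861²) ≈ 0.0665292 m.
That is 0.0665292 m = 6.6529 cm.

7 centimeters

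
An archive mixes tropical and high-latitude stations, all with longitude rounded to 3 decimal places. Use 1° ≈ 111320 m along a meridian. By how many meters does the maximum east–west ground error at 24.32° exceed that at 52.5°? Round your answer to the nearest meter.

Rounding to 3 decimal places leaves the longitude within ±0.0005° of the true value.
Error at 24.32° = 0.0005° × 111320 × cos 24.32° ≈ 55.66 × 0.9113 = 50.721 m.
Error at 52.5° = 0.0005° × 111320 × cos 52.5° ≈ 55.66 × 0.6088 = 33.884 m.
Difference: 50.721 − 33.884 = 16.837 m.

17 meters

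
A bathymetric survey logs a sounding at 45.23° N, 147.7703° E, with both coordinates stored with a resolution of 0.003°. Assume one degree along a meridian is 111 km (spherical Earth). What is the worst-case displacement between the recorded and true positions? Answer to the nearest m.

With a 0.003° grid the true value lies within half a step, ±0.003°/2 = ±0.0015°, of the stored one.
North–south component: 0.0015° × 111000 = 166.5 m.
Longitude error → 0.0015 × 111000 × cos 45.23° = 0.0015 × 111000 × 0.7043 ≈ 117.26 m.
Combining orthogonally: (166.5² + 117.26²)^½ ≈ 203.647 m.

204 m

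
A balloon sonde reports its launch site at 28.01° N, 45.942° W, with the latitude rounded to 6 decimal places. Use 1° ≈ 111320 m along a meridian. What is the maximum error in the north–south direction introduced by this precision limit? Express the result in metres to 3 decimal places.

0.056 metres

Rounding to 6 decimal places leaves the latitude within ±5e-07° of the true value.
North–south distance: 5e-07° × 111320 m/° = 0.05566 m.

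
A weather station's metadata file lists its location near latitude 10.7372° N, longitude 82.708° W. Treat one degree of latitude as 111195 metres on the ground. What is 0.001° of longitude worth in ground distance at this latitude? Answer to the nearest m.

109 m

0.001° of longitude at 10.7372° is 0.001 × 111195 × cos 10.7372° ≈ 0.001 × 109248 = 109.248 m.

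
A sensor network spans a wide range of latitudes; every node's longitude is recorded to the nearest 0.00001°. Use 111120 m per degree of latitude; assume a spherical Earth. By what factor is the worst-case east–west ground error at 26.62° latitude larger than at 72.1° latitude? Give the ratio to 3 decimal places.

2.909

Rounding to 5 decimal places leaves the longitude within ±5e-06° of the true value.
Error at 26.62° = 5e-06° × 111120 × cos 26.62° ≈ 0.5556 × 0.8940 = 0.49671 m.
Error at 72.1° = 5e-06° × 111120 × cos 72.1° ≈ 0.5556 × 0.3074 = 0.17077 m.
Ratio: 0.49671 / 0.17077 = cos 26.62° / cos 72.1° ≈ 2.9087.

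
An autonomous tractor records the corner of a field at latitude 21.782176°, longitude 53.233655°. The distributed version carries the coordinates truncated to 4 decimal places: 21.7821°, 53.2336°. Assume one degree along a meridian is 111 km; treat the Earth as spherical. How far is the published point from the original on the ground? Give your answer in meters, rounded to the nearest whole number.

The latitude changed by +0.000076° and the longitude by +0.000055°.
North–south shift: 0.000076 × 111000 = 8.436 m.
East–west at this latitude: 0.000055° × 111000 × cos 21.7821° ≈ 0.000055 × 103075 = 5.66911 m.
Combined displacement = (8.436² + 5.66911²)^½ ≈ 10.1639 m.

10 meters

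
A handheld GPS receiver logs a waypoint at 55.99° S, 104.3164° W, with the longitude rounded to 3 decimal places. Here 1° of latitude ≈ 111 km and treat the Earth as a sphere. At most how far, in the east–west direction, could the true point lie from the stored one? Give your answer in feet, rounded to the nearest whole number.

Rounding to 3 decimal places leaves the longitude within ±0.0005° of the true value.
One degree of longitude at 55.99° is 111000 × cos 55.99° ≈ 111000 × 0.5593 = 62086.5 m.
So at most 0.0005° × 62086.5 ≈ 31.0432 m east–west.
In feet: 31.0432 m ÷ 0.3048 ≈ 101.85 ft.

102 feet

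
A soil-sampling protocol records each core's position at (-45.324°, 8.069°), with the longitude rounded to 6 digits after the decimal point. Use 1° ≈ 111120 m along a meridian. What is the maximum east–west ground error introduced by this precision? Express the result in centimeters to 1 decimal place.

Rounding to 6 decimal places leaves the longitude within ±5e-07° of the true value.
One degree of longitude at 45.324° is 111120 × cos 45.324° ≈ 111120 × 0.7031 = 78128.1 m.
Maximum E–W displacement: 5e-07 × 78128.1 = 0.0390641 m.
That is 0.0390641 m = 3.9064 cm.

3.9 centimeters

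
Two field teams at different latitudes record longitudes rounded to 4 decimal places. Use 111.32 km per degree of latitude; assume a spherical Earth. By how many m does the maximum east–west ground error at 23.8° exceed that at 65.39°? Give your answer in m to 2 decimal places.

Rounding to 4 decimal places leaves the longitude within ±5e-05° of the true value.
At 23.8°: 5e-05° × 111320 × cos 23.8° = 5e-05 × 111320 × 0.9150 ≈ 5.0927 m.
At 65.39°: 5e-05° × 111320 × cos 65.39° = 5e-05 × 111320 × 0.4164 ≈ 2.3179 m.
So the lower-latitude error exceeds the higher by 5.0927 − 2.3179 = 2.7748 m.

2.77 m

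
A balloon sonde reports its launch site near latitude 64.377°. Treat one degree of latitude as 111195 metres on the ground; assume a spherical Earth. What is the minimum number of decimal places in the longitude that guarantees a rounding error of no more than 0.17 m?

At 64.377° one degree of longitude covers 111195 × cos 64.377° ≈ 111195 × 0.4324 ≈ 48086 m.
Rounding to N decimal places gives at most 0.5 × 10⁻ᴺ degrees of error, i.e. 0.5 × 10⁻ᴺ × 48086 m.
Setting 24043 × 10⁻ᴺ ≤ 0.17 gives 10ᴺ ≥ 1.414e+05, i.e. N ≥ 5.15.
At 5 places the error can reach 0.24 m, but 6 places keeps it to 0.024 m.

6 decimal places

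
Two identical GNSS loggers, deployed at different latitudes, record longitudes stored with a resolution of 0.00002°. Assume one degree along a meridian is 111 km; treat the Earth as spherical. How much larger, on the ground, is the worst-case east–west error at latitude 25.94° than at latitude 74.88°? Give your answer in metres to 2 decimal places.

With a 0.00002° grid the true value lies within half a step, ±0.00002°/2 = ±1e-05°, of the stored one.
At 25.94°: 1e-05° × 111000 × cos 25.94° = 1e-05 × 111000 × 0.8993 ≈ 0.99817 m.
Error at 74.88° = 1e-05° × 111000 × cos 74.88° ≈ 1.11 × 0.2608 = 0.28953 m.
So the lower-latitude error exceeds the higher by 0.99817 − 0.28953 = 0.70864 m.

0.71 metres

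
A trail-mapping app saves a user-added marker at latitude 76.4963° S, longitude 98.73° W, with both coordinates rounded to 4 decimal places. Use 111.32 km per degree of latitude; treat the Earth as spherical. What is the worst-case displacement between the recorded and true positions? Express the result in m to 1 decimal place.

Rounding to 4 decimal places leaves each coordinate within ±5e-05° of the true value.
Latitude error → 5e-05 × 111320 = 5.566 m along the meridian.
East–west component at 76.4963°: 5e-05° × 111320 × cos 76.4963° ≈ 5e-05 × 25994.1 ≈ 1.29971 m.
Combining orthogonally: (5.566² + 1.29971²)^½ ≈ 5.71573 m.

5.7 m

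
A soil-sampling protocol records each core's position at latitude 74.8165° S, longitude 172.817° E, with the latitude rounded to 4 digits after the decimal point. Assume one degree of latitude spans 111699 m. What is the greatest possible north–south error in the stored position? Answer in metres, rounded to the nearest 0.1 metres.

5.6 metres

Rounding to 4 decimal places leaves the latitude within ±5e-05° of the true value.
North–south distance: 5e-05° × 111699 m/° = 5.58495 m.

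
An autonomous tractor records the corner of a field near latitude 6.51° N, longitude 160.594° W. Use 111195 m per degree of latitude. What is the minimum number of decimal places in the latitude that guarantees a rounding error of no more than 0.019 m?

7 decimal places

One degree of latitude covers 111195 m.
Rounding to N decimal places gives at most 0.5 × 10⁻ᴺ degrees of error, i.e. 0.5 × 10⁻ᴺ × 111195 m.
Need 0.5 × 111195 × 10⁻ᴺ ≤ 0.019 → 10⁻ᴺ ≤ 3.417e-07, so N ≥ 6.47.
N = 6 would give 0.0556 m (too coarse); N = 7 gives 0.00556 m ≤ 0.019 m.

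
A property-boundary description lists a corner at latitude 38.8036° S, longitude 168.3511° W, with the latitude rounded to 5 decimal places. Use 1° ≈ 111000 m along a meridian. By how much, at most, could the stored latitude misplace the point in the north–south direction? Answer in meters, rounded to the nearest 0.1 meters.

0.6 meters

Rounding to 5 decimal places leaves the latitude within ±5e-06° of the true value.
Along the meridian that is 5e-06° × 111000 m/° = 0.555 m.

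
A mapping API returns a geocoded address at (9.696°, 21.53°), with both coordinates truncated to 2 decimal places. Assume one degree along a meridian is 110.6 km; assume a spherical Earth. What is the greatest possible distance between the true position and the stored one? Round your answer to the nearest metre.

Truncating at 2 decimal places can drop up to a full unit in the last place, so each coordinate may be off by as much as 0.01°.
Latitude error → 0.01 × 110600 = 1106 m along the meridian.
E–W at 9.696°: 0.01° × 110600 × cos 9.696° = 0.01 × 110600 × 0.9857 ≈ 1090.2 m.
The two errors are perpendicular, so the maximum displacement is √(1106² + 1090.2²) ≈ 1552.99 m.

1553 metres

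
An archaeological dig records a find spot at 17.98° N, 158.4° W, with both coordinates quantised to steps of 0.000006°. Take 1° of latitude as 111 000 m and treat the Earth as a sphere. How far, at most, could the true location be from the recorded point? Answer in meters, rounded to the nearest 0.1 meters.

With a 0.000006° grid the true value lies within half a step, ±0.000006°/2 = ±3e-06°, of the stored one.
North–south component: 3e-06° × 111000 = 0.333 m.
East–west component at 17.98°: 3e-06° × 111000 × cos 17.98° ≈ 3e-06 × 105579 ≈ 0.316738 m.
Worst case both components are at the extreme and orthogonal: √(0.333² + 0.316738²) ≈ 0.459578 m.

0.5 meters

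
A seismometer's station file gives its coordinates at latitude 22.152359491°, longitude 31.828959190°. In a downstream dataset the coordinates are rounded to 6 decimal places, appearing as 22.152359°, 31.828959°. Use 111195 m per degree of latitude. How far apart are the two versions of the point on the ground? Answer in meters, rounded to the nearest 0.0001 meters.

0.0580 meters

Δlat = 22.152359491 − 22.152359 = +0.000000491°; Δlon = 31.828959190 − 31.828959 = +0.000000190°.
N–S: 0.000000491° × 111195 m/° = 0.0545967 m.
East–west at this latitude: 0.000000190° × 111195 × cos 22.1524° ≈ 0.000000190 × 102987 = 0.0195675 m.
Hypotenuse of the two orthogonal shifts: √(0.0545967² + 0.0195675²) = 0.0579974 m.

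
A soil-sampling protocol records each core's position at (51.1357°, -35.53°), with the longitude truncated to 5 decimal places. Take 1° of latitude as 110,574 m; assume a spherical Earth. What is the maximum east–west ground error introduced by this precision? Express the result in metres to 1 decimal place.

0.7 metres

Truncating at 5 decimal places can drop up to a full unit in the last place, so the longitude may be off by as much as 1e-05°.
One degree of longitude at 51.1357° is 110574 × cos 51.1357° ≈ 110574 × 0.6275 = 69382.8 m.
So at most 1e-05° × 69382.8 ≈ 0.693828 m east–west.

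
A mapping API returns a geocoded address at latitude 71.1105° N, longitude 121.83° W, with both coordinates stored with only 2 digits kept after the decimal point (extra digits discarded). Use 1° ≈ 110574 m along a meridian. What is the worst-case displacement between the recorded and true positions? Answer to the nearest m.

Truncating at 2 decimal places can drop up to a full unit in the last place, so each coordinate may be off by as much as 0.01°.
Latitude error → 0.01 × 110574 = 1105.74 m along the meridian.
East–west component at 71.1105°: 0.01° × 110574 × cos 71.1105° ≈ 0.01 × 35797.7 ≈ 357.977 m.
The two errors are perpendicular, so the maximum displacement is √(1105.74² + 357.977²) ≈ 1162.24 m.

1162 m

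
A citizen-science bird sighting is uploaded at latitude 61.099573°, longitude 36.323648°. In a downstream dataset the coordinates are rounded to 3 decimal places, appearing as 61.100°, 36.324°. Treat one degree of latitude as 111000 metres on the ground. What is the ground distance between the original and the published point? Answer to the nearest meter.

Δlat = 61.099573 − 61.100 = -0.000427°; Δlon = 36.323648 − 36.324 = -0.000352°.
North–south shift: -0.000427 × 111000 = -47.397 m.
East–west at this latitude: -0.000352° × 111000 × cos 61.1° ≈ -0.000352 × 53644.3 = -18.8828 m.
Combined displacement = (47.397² + 18.8828²)^½ ≈ 51.02 m.

51 meters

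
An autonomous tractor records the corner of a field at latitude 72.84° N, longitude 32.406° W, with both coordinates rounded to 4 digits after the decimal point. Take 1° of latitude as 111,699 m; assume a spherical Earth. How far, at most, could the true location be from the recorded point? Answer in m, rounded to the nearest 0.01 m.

Rounding to 4 decimal places leaves each coordinate within ±5e-05° of the true value.
North–south component: 5e-05° × 111699 = 5.58495 m.
East–west component at 72.84°: 5e-05° × 111699 × cos 72.84° ≈ 5e-05 × 32955.8 ≈ 1.64779 m.
Combining orthogonally: (5.58495² + 1.64779²)^½ ≈ 5.82296 m.

5.82 m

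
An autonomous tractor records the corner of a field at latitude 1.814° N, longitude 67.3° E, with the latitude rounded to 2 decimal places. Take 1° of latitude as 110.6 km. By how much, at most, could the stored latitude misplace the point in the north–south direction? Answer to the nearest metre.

553 metres

Rounding to 2 decimal places leaves the latitude within ±0.005° of the true value.
So the N–S error is at most 0.005 × 110600 = 553 m.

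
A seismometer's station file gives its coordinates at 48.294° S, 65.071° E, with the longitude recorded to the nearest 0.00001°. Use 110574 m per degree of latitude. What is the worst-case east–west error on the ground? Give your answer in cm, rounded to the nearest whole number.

37 cm

Rounding to 5 decimal places leaves the longitude within ±5e-06° of the true value.
One degree of longitude at 48.294° is 110574 × cos 48.294° ≈ 110574 × 0.6653 = 73565.8 m.
East–west error: 5e-06° × 73565.8 m/° ≈ 0.367829 m.
That is 0.367829 m = 36.783 cm.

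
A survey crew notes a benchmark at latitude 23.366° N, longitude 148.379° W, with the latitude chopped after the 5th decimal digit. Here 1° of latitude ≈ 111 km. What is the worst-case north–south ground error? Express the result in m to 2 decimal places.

1.11 m

Truncating at 5 decimal places can drop up to a full unit in the last place, so the latitude may be off by as much as 1e-05°.
So the N–S error is at most 1e-05 × 111000 = 1.11 m.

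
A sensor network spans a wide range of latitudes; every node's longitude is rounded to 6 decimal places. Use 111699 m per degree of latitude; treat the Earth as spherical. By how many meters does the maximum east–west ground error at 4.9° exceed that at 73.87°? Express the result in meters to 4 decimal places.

Rounding to 6 decimal places leaves the longitude within ±5e-07° of the true value.
At 4.9°: 5e-07° × 111699 × cos 4.9° = 5e-07 × 111699 × 0.9963 ≈ 0.055645 m.
Error at 73.87° = 5e-07° × 111699 × cos 73.87° ≈ 0.055849 × 0.2778 = 0.015516 m.
So the lower-latitude error exceeds the higher by 0.055645 − 0.015516 = 0.040129 m.

0.0401 meters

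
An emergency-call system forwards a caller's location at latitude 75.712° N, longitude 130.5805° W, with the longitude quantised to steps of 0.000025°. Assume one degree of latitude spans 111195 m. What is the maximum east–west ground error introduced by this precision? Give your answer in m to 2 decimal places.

With a 0.000025° grid the true value lies within half a step, ±0.000025°/2 = ±1.25e-05°, of the stored one.
Parallels shrink by cos φ, so at 75.712° a degree of longitude is 111195 × 0.2468 ≈ 27442.5 m.
Maximum E–W displacement: 1.25e-05 × 27442.5 = 0.343031 m.

0.34 m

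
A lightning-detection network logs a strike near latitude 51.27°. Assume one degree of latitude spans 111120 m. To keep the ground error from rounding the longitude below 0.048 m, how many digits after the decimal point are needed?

At 51.27° one degree of longitude covers 111120 × cos 51.27° ≈ 111120 × 0.6257 ≈ 69522.4 m.
With N decimal places the half-ulp bound is 0.5·10⁻ᴺ°, or 0.5·10⁻ᴺ × 69522.4 m on the ground.
Need 0.5 × 69522.4 × 10⁻ᴺ ≤ 0.048 → 10⁻ᴺ ≤ 1.381e-06, so N ≥ 5.86.
So 6 decimal places suffice (0.0348 m); 5 would allow up to 0.348 m.

6 decimal places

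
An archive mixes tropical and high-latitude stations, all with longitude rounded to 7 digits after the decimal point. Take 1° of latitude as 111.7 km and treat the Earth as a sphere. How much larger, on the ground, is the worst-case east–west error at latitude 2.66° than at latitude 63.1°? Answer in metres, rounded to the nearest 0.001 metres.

Rounding to 7 decimal places leaves the longitude within ±5e-08° of the true value.
At 2.66°: 5e-08° × 111700 × cos 2.66° = 5e-08 × 111700 × 0.9989 ≈ 0.005579 m.
At 63.1°: 5e-08° × 111700 × cos 63.1° = 5e-08 × 111700 × 0.4524 ≈ 0.0025268 m.
Difference: 0.005579 − 0.0025268 = 0.0030521 m.

0.003 metres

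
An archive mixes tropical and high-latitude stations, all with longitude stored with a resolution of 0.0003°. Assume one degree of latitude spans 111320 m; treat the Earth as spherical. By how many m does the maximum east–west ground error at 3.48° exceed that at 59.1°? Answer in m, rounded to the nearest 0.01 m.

With a 0.0003° grid the true value lies within half a step, ±0.0003°/2 = ±0.00015°, of the stored one.
Error at 3.48° = 0.00015° × 111320 × cos 3.48° ≈ 16.698 × 0.9982 = 16.667 m.
At 59.1°: 0.00015° × 111320 × cos 59.1° = 0.00015 × 111320 × 0.5135 ≈ 8.5751 m.
Difference: 16.667 − 8.5751 = 8.0921 m.

8.09 m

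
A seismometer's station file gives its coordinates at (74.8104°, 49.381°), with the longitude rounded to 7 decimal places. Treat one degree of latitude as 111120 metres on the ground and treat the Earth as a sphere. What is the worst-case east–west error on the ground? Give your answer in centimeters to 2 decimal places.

Rounding to 7 decimal places leaves the longitude within ±5e-08° of the true value.
At latitude 74.8104° a degree of longitude spans 111120 m × cos 74.8104° = 111120 × 0.2620 ≈ 29115 m.
East–west error: 5e-08° × 29115 m/° ≈ 0.00145575 m.
That is 0.00145575 m = 0.14557 cm.

0.15 centimeters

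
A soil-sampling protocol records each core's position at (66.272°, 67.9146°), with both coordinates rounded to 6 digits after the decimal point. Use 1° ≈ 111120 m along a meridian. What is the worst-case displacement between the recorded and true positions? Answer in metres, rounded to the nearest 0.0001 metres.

0.0599 metres

Rounding to 6 decimal places leaves each coordinate within ±5e-07° of the true value.
North–south component: 5e-07° × 111120 = 0.05556 m.
E–W at 66.272°: 5e-07° × 111120 × cos 66.272° = 5e-07 × 111120 × 0.4024 ≈ 0.0223571 m.
Worst case both components are at the extreme and orthogonal: √(0.05556² + 0.0223571²) ≈ 0.0598895 m.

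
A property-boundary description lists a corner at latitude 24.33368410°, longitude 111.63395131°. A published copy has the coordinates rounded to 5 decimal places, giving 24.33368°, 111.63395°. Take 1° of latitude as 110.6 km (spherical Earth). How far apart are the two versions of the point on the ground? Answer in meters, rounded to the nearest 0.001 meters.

0.472 meters

The latitude changed by +0.00000410° and the longitude by +0.00000131°.
N–S: 0.00000410° × 110600 m/° = 0.45346 m.
East–west at this latitude: 0.00000131° × 110600 × cos 24.3337° ≈ 0.00000131 × 100774 = 0.132015 m.
Combined displacement = (0.45346² + 0.132015²)^½ ≈ 0.472286 m.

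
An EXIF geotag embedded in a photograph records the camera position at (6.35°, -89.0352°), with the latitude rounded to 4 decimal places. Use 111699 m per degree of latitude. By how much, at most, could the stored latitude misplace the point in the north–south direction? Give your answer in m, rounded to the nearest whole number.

Rounding to 4 decimal places leaves the latitude within ±5e-05° of the true value.
North–south distance: 5e-05° × 111699 m/° = 5.58495 m.

6 m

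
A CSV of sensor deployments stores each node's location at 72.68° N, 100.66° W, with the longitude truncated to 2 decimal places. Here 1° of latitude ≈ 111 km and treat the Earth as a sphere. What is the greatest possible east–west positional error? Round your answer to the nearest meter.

Truncating at 2 decimal places can drop up to a full unit in the last place, so the longitude may be off by as much as 0.01°.
At latitude 72.68° a degree of longitude spans 111000 m × cos 72.68° = 111000 × 0.2977 ≈ 33045.6 m.
Maximum E–W displacement: 0.01 × 33045.6 = 330.456 m.

330 meters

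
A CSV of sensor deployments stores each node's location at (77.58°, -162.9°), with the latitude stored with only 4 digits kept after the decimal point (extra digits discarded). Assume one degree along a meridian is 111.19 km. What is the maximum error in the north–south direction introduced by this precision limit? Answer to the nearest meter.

11 meters

Truncating at 4 decimal places can drop up to a full unit in the last place, so the latitude may be off by as much as 0.0001°.
So the N–S error is at most 0.0001 × 111190 = 11.119 m.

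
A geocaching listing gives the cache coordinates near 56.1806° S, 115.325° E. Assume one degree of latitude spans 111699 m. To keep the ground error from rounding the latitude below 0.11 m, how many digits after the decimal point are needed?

6

One degree of latitude covers 111699 m.
Rounding to N decimal places gives at most 0.5 × 10⁻ᴺ degrees of error, i.e. 0.5 × 10⁻ᴺ × 111699 m.
Need 0.5 × 111699 × 10⁻ᴺ ≤ 0.11 → 10⁻ᴺ ≤ 1.970e-06, so N ≥ 5.71.
N = 5 would give 0.558 m (too coarse); N = 6 gives 0.0558 m ≤ 0.11 m.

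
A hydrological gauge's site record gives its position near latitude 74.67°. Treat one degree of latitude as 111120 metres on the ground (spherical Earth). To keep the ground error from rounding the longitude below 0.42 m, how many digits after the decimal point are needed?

5

At 74.67° one degree of longitude covers 111120 × cos 74.67° ≈ 111120 × 0.2644 ≈ 29377.7 m.
N decimal places → at most half a unit in the last place, 0.5 × 10⁻ᴺ° = 29377.7/2 × 10⁻ᴺ m.
Need 0.5 × 29377.7 × 10⁻ᴺ ≤ 0.42 → 10⁻ᴺ ≤ 2.859e-05, so N ≥ 4.54.
At 4 places the error can reach 1.47 m, but 5 places keeps it to 0.147 m.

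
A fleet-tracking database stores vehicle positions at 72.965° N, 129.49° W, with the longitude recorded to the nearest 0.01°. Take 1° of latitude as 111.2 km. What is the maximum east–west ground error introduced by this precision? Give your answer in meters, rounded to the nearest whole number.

163 meters

Rounding to 2 decimal places leaves the longitude within ±0.005° of the true value.
One degree of longitude at 72.965° is 111200 × cos 72.965° ≈ 111200 × 0.2930 = 32576.7 m.
East–west error: 0.005° × 32576.7 m/° ≈ 162.883 m.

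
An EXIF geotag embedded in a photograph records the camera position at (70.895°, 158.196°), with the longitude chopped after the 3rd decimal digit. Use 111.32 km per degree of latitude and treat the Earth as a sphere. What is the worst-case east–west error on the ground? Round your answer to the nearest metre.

Truncating at 3 decimal places can drop up to a full unit in the last place, so the longitude may be off by as much as 0.001°.
One degree of longitude at 70.895° is 111320 × cos 70.895° ≈ 111320 × 0.3273 = 36435.1 m.
So at most 0.001° × 36435.1 ≈ 36.4351 m east–west.

36 metres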